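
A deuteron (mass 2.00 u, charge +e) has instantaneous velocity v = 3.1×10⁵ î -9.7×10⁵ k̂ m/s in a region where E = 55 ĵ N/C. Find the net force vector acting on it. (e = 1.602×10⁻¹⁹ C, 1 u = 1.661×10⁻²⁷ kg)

Only an electric field acts, so F = qE = (1.602×10⁻¹⁹ C)·(0, 55.0, 0) = (0, 8.81×10⁻¹⁸, 0) N.

F ≈ (0, 8.81×10⁻¹⁸, 0) N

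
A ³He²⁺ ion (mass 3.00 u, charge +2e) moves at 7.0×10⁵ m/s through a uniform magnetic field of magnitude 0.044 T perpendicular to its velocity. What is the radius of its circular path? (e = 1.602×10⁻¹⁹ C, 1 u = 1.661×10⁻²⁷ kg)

r ≈ 0.25 m

The magnetic force provides the centripetal force: |q|vB = mv²/r.
r = mv/(|q|B) = (4.983×10⁻²⁷)(7.0×10⁵)/((3.204×10⁻¹⁹)(0.044)) ≈ 0.25 m.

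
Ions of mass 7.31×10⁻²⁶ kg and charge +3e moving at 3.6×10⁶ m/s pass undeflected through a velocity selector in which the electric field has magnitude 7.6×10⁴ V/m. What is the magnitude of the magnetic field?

Balance of forces in the selector: qE = qvB ⇒ B = E/v.
B = 7.6×10⁴/3.6×10⁶ = 0.021 T.

B = 0.021 T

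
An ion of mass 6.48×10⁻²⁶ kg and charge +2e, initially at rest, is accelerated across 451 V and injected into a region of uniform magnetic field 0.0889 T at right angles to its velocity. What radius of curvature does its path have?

r ≈ 0.152 m

Acceleration: |q|V = ½mv² ⇒ v = √(2|q|V/m) = √(2·3.204×10⁻¹⁹·451/6.48×10⁻²⁶) ≈ 6.678×10⁴ m/s.
In the field: r = mv/(|q|B) = (6.48×10⁻²⁶)(6.678×10⁴)/((3.204×10⁻¹⁹)(0.0889)) ≈ 0.152 m.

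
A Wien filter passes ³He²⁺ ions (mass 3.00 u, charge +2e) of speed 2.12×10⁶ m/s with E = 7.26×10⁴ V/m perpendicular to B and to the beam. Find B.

Balance of forces in the selector: qE = qvB ⇒ B = E/v.
B = 7.26×10⁴/2.12×10⁶ = 0.0342 T.

B = 0.0342 T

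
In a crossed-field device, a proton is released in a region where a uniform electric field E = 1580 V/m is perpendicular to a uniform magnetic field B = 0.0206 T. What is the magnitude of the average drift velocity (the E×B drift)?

In crossed fields the guiding centre drifts at v_d = |E×B|/B² = E/B, independent of charge and mass.
v_d = 1580/0.0206 = 7.67×10⁴ m/s.

v_d ≈ 7.67×10⁴ m/s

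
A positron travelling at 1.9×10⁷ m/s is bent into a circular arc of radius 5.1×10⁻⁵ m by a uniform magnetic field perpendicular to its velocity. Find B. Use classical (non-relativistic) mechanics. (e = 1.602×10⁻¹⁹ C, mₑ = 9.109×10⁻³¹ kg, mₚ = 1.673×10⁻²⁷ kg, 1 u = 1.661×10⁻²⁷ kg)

From |q|vB = mv²/r, B = mv/(|q|r).
B = (9.109×10⁻³¹)(1.9×10⁷)/((1.602×10⁻¹⁹)(5.1×10⁻⁵)) ≈ 2.1 T.

B ≈ 2.1 T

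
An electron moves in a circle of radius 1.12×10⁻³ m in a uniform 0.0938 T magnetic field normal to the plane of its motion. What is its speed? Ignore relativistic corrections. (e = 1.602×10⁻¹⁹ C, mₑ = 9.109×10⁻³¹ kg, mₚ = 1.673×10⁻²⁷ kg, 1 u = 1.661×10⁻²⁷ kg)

v ≈ 1.85×10⁷ m/s

From |q|vB = mv²/r, v = |q|Br/m.
v = (1.602×10⁻¹⁹)(0.0938)(1.12×10⁻³)/9.109×10⁻³¹ ≈ 1.85×10⁷ m/s.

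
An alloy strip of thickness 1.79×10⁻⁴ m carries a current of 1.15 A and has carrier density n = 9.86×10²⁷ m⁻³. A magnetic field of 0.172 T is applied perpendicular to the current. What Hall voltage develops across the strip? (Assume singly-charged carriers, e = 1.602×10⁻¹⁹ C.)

V_H ≈ 7.00×10⁻⁷ V

V_H = IB/(n e t).
V_H = (1.15)(0.172)/((9.86×10²⁷)(1.602×10⁻¹⁹)(1.79×10⁻⁴)) ≈ 7.00×10⁻⁷ V.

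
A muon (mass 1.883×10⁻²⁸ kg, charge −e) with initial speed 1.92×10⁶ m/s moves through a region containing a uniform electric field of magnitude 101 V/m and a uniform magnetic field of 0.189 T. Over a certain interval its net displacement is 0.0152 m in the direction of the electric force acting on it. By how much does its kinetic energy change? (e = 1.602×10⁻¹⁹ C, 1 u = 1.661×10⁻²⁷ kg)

The magnetic force is always ⟂ v and does no work; only the electric force changes KE.
ΔKE = F_E · d = |q|E d = (1.602×10⁻¹⁹)(101)(0.0152) ≈ 2.46×10⁻¹⁹ J.

ΔKE ≈ 2.46×10⁻¹⁹ J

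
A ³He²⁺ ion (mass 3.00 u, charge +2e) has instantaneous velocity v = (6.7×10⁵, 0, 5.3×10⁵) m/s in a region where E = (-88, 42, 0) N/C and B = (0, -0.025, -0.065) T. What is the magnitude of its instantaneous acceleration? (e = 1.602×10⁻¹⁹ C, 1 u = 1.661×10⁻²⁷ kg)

|a| ≈ 3.12×10¹² m/s²

v×B = (1.32×10⁴, 4.36×10⁴, -1.68×10⁴) N/C.
E + v×B = (1.32×10⁴, 4.36×10⁴, -1.68×10⁴) N/C.
F = q(E + v×B) = (3.204×10⁻¹⁹ C)·(1.32×10⁴, 4.36×10⁴, -1.68×10⁴) = (4.22×10⁻¹⁵, 1.40×10⁻¹⁴, -5.37×10⁻¹⁵) N.
|a| = |F|/m = 1.555×10⁻¹⁴/4.983×10⁻²⁷ ≈ 3.12×10¹² m/s².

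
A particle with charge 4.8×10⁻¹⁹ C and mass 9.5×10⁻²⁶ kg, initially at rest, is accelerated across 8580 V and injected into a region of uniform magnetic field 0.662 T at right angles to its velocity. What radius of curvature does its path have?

r ≈ 0.0880 m

Acceleration: |q|V = ½mv² ⇒ v = √(2|q|V/m) = √(2·4.8×10⁻¹⁹·8580/9.5×10⁻²⁶) ≈ 2.945×10⁵ m/s.
In the field: r = mv/(|q|B) = (9.5×10⁻²⁶)(2.945×10⁵)/((4.8×10⁻¹⁹)(0.662)) ≈ 0.0880 m.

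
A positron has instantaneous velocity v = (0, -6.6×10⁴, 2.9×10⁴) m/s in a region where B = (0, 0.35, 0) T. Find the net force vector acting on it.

v×B = (-1.02×10⁴, 0, 0) N/C.
F = q v×B = (1.602×10⁻¹⁹ C)·(-1.02×10⁴, 0, 0) = (-1.63×10⁻¹⁵, 0, 0) N.

F ≈ (-1.63×10⁻¹⁵, 0, 0) N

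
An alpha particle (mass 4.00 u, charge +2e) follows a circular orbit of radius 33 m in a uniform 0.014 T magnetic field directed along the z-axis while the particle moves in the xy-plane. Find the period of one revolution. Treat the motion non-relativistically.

The cyclotron period depends only on m, q, B: T = 2πm/(|q|B).
T = 2π(6.644×10⁻²⁷)/((3.204×10⁻¹⁹)(0.014)) ≈ 9.3×10⁻⁶ s.

T ≈ 9.3×10⁻⁶ s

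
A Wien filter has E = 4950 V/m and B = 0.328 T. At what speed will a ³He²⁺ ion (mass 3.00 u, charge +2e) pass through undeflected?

Zero net Lorentz force requires |qE| = |q v×B|, i.e. E = vB.
v = E/B = 4950/0.328 = 1.51×10⁴ m/s.

v = 1.51×10⁴ m/s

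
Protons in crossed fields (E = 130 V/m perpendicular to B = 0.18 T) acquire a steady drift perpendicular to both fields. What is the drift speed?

v_d ≈ 720 m/s

In crossed fields the guiding centre drifts at v_d = |E×B|/B² = E/B, independent of charge and mass.
v_d = 130/0.18 = 720 m/s.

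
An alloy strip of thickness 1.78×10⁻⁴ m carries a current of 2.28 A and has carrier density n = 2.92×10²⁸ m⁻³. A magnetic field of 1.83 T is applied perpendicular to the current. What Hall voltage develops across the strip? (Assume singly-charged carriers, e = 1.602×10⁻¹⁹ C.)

V_H ≈ 5.01×10⁻⁶ V

V_H = IB/(n e t).
V_H = (2.28)(1.83)/((2.92×10²⁸)(1.602×10⁻¹⁹)(1.78×10⁻⁴)) ≈ 5.01×10⁻⁶ V.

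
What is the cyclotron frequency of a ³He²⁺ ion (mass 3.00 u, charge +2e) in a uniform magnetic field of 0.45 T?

f = |q|B/(2πm).
f = (3.204×10⁻¹⁹)(0.45)/(2π·4.983×10⁻²⁷) ≈ 4.6×10⁶ Hz.

f ≈ 4.6×10⁶ Hz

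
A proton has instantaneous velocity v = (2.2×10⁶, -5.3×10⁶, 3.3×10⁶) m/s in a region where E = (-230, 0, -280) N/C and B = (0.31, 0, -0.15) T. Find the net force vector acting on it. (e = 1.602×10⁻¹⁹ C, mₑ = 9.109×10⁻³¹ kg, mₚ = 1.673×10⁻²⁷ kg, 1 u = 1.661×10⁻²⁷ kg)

v×B = (7.95×10⁵, 1.35×10⁶, 1.64×10⁶) N/C.
E + v×B = (7.95×10⁵, 1.35×10⁶, 1.64×10⁶) N/C.
F = q(E + v×B) = (1.602×10⁻¹⁹ C)·(7.95×10⁵, 1.35×10⁶, 1.64×10⁶) = (1.27×10⁻¹³, 2.17×10⁻¹³, 2.63×10⁻¹³) N.

F ≈ (1.27×10⁻¹³, 2.17×10⁻¹³, 2.63×10⁻¹³) N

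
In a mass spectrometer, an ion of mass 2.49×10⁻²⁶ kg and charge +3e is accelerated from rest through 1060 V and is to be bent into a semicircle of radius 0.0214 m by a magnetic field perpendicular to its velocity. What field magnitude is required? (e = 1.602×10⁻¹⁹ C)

v = √(2|q|V/m) = √(2·4.806×10⁻¹⁹·1060/2.49×10⁻²⁶) ≈ 2.023×10⁵ m/s.
B = mv/(|q|r) = (2.49×10⁻²⁶)(2.023×10⁵)/((4.806×10⁻¹⁹)(0.0214)) ≈ 0.490 T.

B ≈ 0.490 T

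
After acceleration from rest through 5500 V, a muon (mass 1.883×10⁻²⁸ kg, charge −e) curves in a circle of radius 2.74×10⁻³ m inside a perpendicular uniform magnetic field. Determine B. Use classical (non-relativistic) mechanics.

B ≈ 1.31 T

v = √(2|q|V/m) = √(2·1.602×10⁻¹⁹·5500/1.883×10⁻²⁸) ≈ 3.059×10⁶ m/s.
B = mv/(|q|r) = (1.883×10⁻²⁸)(3.059×10⁶)/((1.602×10⁻¹⁹)(2.74×10⁻³)) ≈ 1.31 T.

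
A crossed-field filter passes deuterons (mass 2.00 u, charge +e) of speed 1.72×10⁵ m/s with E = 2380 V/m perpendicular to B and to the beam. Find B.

B = 0.0138 T

Balance of forces in the selector: qE = qvB ⇒ B = E/v.
B = 2380/1.72×10⁵ = 0.0138 T.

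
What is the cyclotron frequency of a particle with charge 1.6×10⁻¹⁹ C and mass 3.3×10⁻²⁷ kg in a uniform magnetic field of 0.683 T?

f = |q|B/(2πm).
f = (1.6×10⁻¹⁹)(0.683)/(2π·3.3×10⁻²⁷) ≈ 5.27×10⁶ Hz.

f ≈ 5.27×10⁶ Hz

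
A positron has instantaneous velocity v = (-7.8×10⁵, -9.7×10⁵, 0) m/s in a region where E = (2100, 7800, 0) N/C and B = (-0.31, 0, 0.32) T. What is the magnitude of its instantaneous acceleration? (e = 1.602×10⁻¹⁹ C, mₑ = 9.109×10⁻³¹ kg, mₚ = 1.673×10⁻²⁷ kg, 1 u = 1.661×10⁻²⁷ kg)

|a| ≈ 8.82×10¹⁶ m/s²

v×B = (-3.10×10⁵, 2.50×10⁵, -3.01×10⁵) N/C.
E + v×B = (-3.08×10⁵, 2.57×10⁵, -3.01×10⁵) N/C.
F = q(E + v×B) = (1.602×10⁻¹⁹ C)·(-3.08×10⁵, 2.57×10⁵, -3.01×10⁵) = (-4.94×10⁻¹⁴, 4.12×10⁻¹⁴, -4.82×10⁻¹⁴) N.
|a| = |F|/m = 8.038×10⁻¹⁴/9.109×10⁻³¹ ≈ 8.82×10¹⁶ m/s².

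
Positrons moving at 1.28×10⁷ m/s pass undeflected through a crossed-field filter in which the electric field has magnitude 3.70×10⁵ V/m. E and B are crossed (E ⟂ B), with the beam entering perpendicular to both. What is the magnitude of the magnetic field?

Balance of forces in the selector: qE = qvB ⇒ B = E/v.
B = 3.70×10⁵/1.28×10⁷ = 0.0289 T.

B = 0.0289 T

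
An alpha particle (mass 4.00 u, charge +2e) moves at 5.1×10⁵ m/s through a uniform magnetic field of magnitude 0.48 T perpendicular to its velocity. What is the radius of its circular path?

The magnetic force provides the centripetal force: |q|vB = mv²/r.
r = mv/(|q|B) = (6.644×10⁻²⁷)(5.1×10⁵)/((3.204×10⁻¹⁹)(0.48)) ≈ 0.022 m.

r ≈ 0.022 m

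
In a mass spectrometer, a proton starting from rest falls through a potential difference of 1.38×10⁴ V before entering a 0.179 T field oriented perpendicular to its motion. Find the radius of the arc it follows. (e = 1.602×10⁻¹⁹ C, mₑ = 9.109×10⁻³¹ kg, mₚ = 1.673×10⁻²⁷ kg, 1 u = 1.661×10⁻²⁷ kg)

Acceleration: |q|V = ½mv² ⇒ v = √(2|q|V/m) = √(2·1.602×10⁻¹⁹·1.38×10⁴/1.673×10⁻²⁷) ≈ 1.626×10⁶ m/s.
In the field: r = mv/(|q|B) = (1.673×10⁻²⁷)(1.626×10⁶)/((1.602×10⁻¹⁹)(0.179)) ≈ 0.0948 m.

r ≈ 0.0948 m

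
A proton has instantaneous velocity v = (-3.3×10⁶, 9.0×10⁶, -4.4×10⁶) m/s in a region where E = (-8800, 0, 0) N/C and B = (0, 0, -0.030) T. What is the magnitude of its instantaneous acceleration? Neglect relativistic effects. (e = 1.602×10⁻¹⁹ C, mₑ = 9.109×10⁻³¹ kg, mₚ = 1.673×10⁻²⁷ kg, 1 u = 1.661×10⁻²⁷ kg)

v×B = (-2.70×10⁵, -9.90×10⁴, 0) N/C.
E + v×B = (-2.79×10⁵, -9.90×10⁴, 0) N/C.
F = q(E + v×B) = (1.602×10⁻¹⁹ C)·(-2.79×10⁵, -9.90×10⁴, 0) = (-4.47×10⁻¹⁴, -1.59×10⁻¹⁴, 0) N.
|a| = |F|/m = 4.740×10⁻¹⁴/1.673×10⁻²⁷ ≈ 2.83×10¹³ m/s².

|a| ≈ 2.83×10¹³ m/s²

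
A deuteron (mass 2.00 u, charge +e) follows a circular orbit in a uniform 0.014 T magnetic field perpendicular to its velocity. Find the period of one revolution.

T ≈ 9.3×10⁻⁶ s

The cyclotron period depends only on m, q, B: T = 2πm/(|q|B).
T = 2π(3.322×10⁻²⁷)/((1.602×10⁻¹⁹)(0.014)) ≈ 9.3×10⁻⁶ s.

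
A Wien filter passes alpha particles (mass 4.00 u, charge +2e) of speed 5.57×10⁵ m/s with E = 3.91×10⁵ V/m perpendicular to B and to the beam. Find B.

Balance of forces in the selector: qE = qvB ⇒ B = E/v.
B = 3.91×10⁵/5.57×10⁵ = 0.702 T.

B = 0.702 T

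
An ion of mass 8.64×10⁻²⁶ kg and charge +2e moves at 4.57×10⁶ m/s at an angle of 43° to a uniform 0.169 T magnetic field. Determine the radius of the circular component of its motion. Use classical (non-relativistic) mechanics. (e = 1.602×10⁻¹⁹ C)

r ≈ 4.97 m

v⊥ = v sinθ = 4.57×10⁶·sin43° ≈ 3.117×10⁶ m/s.
r = m v⊥/(|q|B) = (8.64×10⁻²⁶)(3.117×10⁶)/((3.204×10⁻¹⁹)(0.169)) ≈ 4.97 m.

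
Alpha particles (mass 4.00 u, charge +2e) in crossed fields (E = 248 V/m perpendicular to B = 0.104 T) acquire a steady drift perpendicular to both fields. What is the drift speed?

v_d ≈ 2380 m/s

The E×B drift speed is v_d = E/B.
v_d = 248/0.104 = 2380 m/s.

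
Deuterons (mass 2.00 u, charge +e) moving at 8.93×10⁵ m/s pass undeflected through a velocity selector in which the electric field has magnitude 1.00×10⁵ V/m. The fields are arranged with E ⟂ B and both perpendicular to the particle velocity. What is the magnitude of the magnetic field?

Balance of forces in the selector: qE = qvB ⇒ B = E/v.
B = 1.00×10⁵/8.93×10⁵ = 0.112 T.

B = 0.112 T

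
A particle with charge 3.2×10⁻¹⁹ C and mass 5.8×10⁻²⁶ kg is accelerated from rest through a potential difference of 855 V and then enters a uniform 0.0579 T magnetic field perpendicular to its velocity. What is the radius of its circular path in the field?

Acceleration: |q|V = ½mv² ⇒ v = √(2|q|V/m) = √(2·3.2×10⁻¹⁹·855/5.8×10⁻²⁶) ≈ 9.713×10⁴ m/s.
In the field: r = mv/(|q|B) = (5.8×10⁻²⁶)(9.713×10⁴)/((3.2×10⁻¹⁹)(0.0579)) ≈ 0.304 m.

r ≈ 0.304 m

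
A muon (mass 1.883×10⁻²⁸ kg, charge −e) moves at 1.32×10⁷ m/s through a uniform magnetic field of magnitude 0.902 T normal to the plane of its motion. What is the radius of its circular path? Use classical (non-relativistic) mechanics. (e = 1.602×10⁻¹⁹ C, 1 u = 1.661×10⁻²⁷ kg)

The magnetic force provides the centripetal force: |q|vB = mv²/r.
r = mv/(|q|B) = (1.883×10⁻²⁸)(1.32×10⁷)/((1.602×10⁻¹⁹)(0.902)) ≈ 0.0172 m.

r ≈ 0.0172 m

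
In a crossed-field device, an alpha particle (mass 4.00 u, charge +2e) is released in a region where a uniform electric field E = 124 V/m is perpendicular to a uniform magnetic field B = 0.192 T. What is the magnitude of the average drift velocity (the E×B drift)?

The steady drift has the magnetic force balancing the electric force, so v_d = E/B.
v_d = 124/0.192 = 646 m/s.

v_d ≈ 646 m/s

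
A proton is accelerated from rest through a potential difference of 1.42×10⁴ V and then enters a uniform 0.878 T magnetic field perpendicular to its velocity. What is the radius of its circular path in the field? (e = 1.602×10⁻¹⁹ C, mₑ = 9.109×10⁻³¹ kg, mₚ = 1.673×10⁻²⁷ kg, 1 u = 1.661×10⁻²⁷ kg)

r ≈ 0.0196 m

Acceleration: |q|V = ½mv² ⇒ v = √(2|q|V/m) = √(2·1.602×10⁻¹⁹·1.42×10⁴/1.673×10⁻²⁷) ≈ 1.649×10⁶ m/s.
In the field: r = mv/(|q|B) = (1.673×10⁻²⁷)(1.649×10⁶)/((1.602×10⁻¹⁹)(0.878)) ≈ 0.0196 m.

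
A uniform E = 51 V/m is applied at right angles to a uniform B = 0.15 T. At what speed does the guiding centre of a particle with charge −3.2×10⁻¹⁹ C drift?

The E×B drift speed is v_d = E/B.
v_d = 51/0.15 = 340 m/s.

v_d ≈ 340 m/s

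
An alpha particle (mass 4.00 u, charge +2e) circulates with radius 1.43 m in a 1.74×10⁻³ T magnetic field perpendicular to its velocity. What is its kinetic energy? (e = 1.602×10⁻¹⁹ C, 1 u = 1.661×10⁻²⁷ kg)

v = |q|Br/m, then KE = ½mv² = (qBr)²/(2m).
v = (3.204×10⁻¹⁹)(1.74×10⁻³)(1.43)/6.644×10⁻²⁷ ≈ 1.200×10⁵ m/s.
KE = ½(6.644×10⁻²⁷)(1.200×10⁵)² ≈ 4.78×10⁻¹⁷ J = 299 eV.

KE ≈ 299 eV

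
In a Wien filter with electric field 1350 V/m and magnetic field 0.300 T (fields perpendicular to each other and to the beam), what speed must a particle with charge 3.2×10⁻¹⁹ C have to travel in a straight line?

v = 4500 m/s

Zero net Lorentz force requires |qE| = |q v×B|, i.e. E = vB.
v = E/B = 1350/0.300 = 4500 m/s.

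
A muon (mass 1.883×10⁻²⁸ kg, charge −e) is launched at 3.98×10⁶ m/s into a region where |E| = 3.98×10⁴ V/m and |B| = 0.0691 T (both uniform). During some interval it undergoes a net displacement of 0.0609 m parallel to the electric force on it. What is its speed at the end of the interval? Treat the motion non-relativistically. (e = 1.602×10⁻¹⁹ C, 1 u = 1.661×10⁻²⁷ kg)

B does no work; ΔKE = |q|E d.
½mv_f² = ½mv₀² + |q|Ed = ½(1.883×10⁻²⁸)(3.98×10⁶)² + (1.602×10⁻¹⁹)(3.98×10⁴)(0.0609) ≈ 1.491×10⁻¹⁵ J + 3.883×10⁻¹⁶ J ≈ 1.880×10⁻¹⁵ J.
v_f = √(2·1.880×10⁻¹⁵/1.883×10⁻²⁸) ≈ 4.47×10⁶ m/s.

v_f ≈ 4.47×10⁶ m/s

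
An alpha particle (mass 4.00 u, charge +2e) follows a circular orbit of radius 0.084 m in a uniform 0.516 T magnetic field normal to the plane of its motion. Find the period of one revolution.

T ≈ 2.53×10⁻⁷ s

The cyclotron period depends only on m, q, B: T = 2πm/(|q|B).
T = 2π(6.644×10⁻²⁷)/((3.204×10⁻¹⁹)(0.516)) ≈ 2.53×10⁻⁷ s.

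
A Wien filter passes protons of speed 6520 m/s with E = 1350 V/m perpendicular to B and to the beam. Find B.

Balance of forces in the selector: qE = qvB ⇒ B = E/v.
B = 1350/6520 = 0.207 T.

B = 0.207 T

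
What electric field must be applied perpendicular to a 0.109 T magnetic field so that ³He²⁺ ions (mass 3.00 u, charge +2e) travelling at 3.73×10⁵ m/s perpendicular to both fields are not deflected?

E = 4.07×10⁴ V/m

For straight-line motion qE = qvB, so E = vB.
E = 3.73×10⁵ × 0.109 = 4.07×10⁴ V/m.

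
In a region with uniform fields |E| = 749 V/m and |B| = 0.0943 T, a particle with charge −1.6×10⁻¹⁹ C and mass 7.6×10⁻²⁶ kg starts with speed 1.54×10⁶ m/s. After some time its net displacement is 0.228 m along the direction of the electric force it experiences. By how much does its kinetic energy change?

The magnetic force is always ⟂ v and does no work; only the electric force changes KE.
ΔKE = F_E · d = |q|E d = (1.6×10⁻¹⁹)(749)(0.228) ≈ 2.73×10⁻¹⁷ J.

ΔKE ≈ 2.73×10⁻¹⁷ J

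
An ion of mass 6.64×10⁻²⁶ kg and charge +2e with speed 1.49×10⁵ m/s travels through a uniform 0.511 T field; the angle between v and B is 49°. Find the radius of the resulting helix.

v⊥ = v sinθ = 1.49×10⁵·sin49° ≈ 1.125×10⁵ m/s.
r = m v⊥/(|q|B) = (6.64×10⁻²⁶)(1.125×10⁵)/((3.204×10⁻¹⁹)(0.511)) ≈ 0.0456 m.

r ≈ 0.0456 m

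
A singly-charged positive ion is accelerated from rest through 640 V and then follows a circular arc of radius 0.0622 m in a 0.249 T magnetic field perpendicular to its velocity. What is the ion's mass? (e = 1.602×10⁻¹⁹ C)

m ≈ 3.00×10⁻²⁶ kg

Combine |q|V = ½mv² and r = mv/(|q|B): eliminate v to get m = qB²r²/(2V).
m = (1.602×10⁻¹⁹)(0.249)²(0.0622)²/(2·640) ≈ 3.00×10⁻²⁶ kg.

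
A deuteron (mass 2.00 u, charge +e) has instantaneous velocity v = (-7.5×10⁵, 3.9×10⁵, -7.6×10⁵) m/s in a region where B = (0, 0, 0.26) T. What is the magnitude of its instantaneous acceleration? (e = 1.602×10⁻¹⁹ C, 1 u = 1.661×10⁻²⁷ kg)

|a| ≈ 1.06×10¹³ m/s²

v×B = (1.01×10⁵, 1.95×10⁵, 0) N/C.
F = q v×B = (1.602×10⁻¹⁹ C)·(1.01×10⁵, 1.95×10⁵, 0) = (1.62×10⁻¹⁴, 3.12×10⁻¹⁴, 0) N.
|a| = |F|/m = 3.521×10⁻¹⁴/3.322×10⁻²⁷ ≈ 1.06×10¹³ m/s².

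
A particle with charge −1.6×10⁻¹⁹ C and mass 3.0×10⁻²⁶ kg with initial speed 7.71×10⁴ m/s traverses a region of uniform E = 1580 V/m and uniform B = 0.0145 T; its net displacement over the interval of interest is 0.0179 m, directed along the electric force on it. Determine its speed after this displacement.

v_f ≈ 7.90×10⁴ m/s

B does no work; ΔKE = |q|E d.
½mv_f² = ½mv₀² + |q|Ed = ½(3.0×10⁻²⁶)(7.71×10⁴)² + (1.6×10⁻¹⁹)(1580)(0.0179) ≈ 8.917×10⁻¹⁷ J + 4.525×10⁻¹⁸ J ≈ 9.369×10⁻¹⁷ J.
v_f = √(2·9.369×10⁻¹⁷/3.0×10⁻²⁶) ≈ 7.90×10⁴ m/s.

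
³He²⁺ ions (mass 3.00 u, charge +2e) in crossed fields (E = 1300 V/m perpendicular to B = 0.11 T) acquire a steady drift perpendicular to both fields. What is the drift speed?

In crossed fields the guiding centre drifts at v_d = |E×B|/B² = E/B, independent of charge and mass.
v_d = 1300/0.11 = 1.2×10⁴ m/s.

v_d ≈ 1.2×10⁴ m/s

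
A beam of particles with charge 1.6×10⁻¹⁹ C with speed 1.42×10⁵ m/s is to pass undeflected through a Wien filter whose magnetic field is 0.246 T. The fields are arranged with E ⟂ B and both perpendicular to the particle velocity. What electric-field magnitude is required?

For straight-line motion qE = qvB, so E = vB.
E = 1.42×10⁵ × 0.246 = 3.49×10⁴ V/m.

E = 3.49×10⁴ V/m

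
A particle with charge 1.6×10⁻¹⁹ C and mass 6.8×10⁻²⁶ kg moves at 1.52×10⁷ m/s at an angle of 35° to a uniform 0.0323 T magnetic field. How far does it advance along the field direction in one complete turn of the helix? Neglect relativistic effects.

v∥ = v cosθ = 1.52×10⁷·cos35° ≈ 1.245×10⁷ m/s.
T = 2πm/(|q|B) = 2π(6.8×10⁻²⁶)/((1.6×10⁻¹⁹)(0.0323)) ≈ 8.267×10⁻⁵ s.
pitch = v∥ T = (1.245×10⁷)(8.267×10⁻⁵) ≈ 1030 m.

p ≈ 1030 m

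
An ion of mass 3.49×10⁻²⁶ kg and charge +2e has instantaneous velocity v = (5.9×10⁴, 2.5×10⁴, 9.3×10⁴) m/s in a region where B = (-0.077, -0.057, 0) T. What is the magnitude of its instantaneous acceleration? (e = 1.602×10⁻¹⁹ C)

|a| ≈ 8.29×10¹⁰ m/s²

v×B = (5300, -7160, -1440) N/C.
F = q v×B = (3.204×10⁻¹⁹ C)·(5300, -7160, -1440) = (1.70×10⁻¹⁵, -2.29×10⁻¹⁵, -4.61×10⁻¹⁶) N.
|a| = |F|/m = 2.892×10⁻¹⁵/3.49×10⁻²⁶ ≈ 8.29×10¹⁰ m/s².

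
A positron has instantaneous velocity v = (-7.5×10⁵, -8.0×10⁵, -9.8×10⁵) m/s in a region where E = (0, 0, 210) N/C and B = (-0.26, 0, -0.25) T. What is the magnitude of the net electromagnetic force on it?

v×B = (2.00×10⁵, 6.73×10⁴, -2.08×10⁵) N/C.
E + v×B = (2.00×10⁵, 6.73×10⁴, -2.08×10⁵) N/C.
F = q(E + v×B) = (1.602×10⁻¹⁹ C)·(2.00×10⁵, 6.73×10⁴, -2.08×10⁵) = (3.20×10⁻¹⁴, 1.08×10⁻¹⁴, -3.33×10⁻¹⁴) N.
|F| = 4.74×10⁻¹⁴ N.

|F| ≈ 4.74×10⁻¹⁴ N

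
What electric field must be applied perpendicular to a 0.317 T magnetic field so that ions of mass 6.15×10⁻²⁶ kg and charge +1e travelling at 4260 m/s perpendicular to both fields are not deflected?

For straight-line motion qE = qvB, so E = vB.
E = 4260 × 0.317 = 1350 V/m.

E = 1350 V/m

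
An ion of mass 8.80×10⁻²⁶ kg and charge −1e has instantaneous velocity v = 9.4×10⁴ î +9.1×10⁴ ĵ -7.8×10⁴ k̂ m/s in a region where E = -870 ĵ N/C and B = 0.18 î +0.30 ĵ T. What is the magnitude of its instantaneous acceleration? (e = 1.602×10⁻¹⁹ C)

|a| ≈ 5.49×10¹⁰ m/s²

v×B = (2.34×10⁴, -1.40×10⁴, 1.18×10⁴) N/C.
E + v×B = (2.34×10⁴, -1.49×10⁴, 1.18×10⁴) N/C.
F = q(E + v×B) = (−1.602×10⁻¹⁹ C)·(2.34×10⁴, -1.49×10⁴, 1.18×10⁴) = (-3.75×10⁻¹⁵, 2.39×10⁻¹⁵, -1.89×10⁻¹⁵) N.
|a| = |F|/m = 4.832×10⁻¹⁵/8.80×10⁻²⁶ ≈ 5.49×10¹⁰ m/s².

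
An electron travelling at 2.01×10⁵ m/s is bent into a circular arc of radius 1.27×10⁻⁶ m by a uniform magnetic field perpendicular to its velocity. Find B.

From |q|vB = mv²/r, B = mv/(|q|r).
B = (9.109×10⁻³¹)(2.01×10⁵)/((1.602×10⁻¹⁹)(1.27×10⁻⁶)) ≈ 0.900 T.

B ≈ 0.900 T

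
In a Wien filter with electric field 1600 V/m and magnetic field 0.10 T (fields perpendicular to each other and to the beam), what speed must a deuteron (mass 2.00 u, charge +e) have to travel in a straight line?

Zero net Lorentz force requires |qE| = |q v×B|, i.e. E = vB.
v = E/B = 1600/0.10 = 1.6×10⁴ m/s.

v = 1.6×10⁴ m/s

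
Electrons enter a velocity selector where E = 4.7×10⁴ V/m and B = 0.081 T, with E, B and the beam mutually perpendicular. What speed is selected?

v = 5.8×10⁵ m/s

For undeflected motion the electric and magnetic forces balance: qE = qvB.
v = E/B = 4.7×10⁴/0.081 = 5.8×10⁵ m/s.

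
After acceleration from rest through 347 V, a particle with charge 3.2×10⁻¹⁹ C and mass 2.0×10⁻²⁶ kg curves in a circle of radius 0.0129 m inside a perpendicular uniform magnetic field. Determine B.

B ≈ 0.511 T

v = √(2|q|V/m) = √(2·3.2×10⁻¹⁹·347/2.0×10⁻²⁶) ≈ 1.054×10⁵ m/s.
B = mv/(|q|r) = (2.0×10⁻²⁶)(1.054×10⁵)/((3.2×10⁻¹⁹)(0.0129)) ≈ 0.511 T.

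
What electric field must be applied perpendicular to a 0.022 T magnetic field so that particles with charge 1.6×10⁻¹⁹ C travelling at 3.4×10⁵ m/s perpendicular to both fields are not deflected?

For straight-line motion qE = qvB, so E = vB.
E = 3.4×10⁵ × 0.022 = 7500 V/m.

E = 7500 V/m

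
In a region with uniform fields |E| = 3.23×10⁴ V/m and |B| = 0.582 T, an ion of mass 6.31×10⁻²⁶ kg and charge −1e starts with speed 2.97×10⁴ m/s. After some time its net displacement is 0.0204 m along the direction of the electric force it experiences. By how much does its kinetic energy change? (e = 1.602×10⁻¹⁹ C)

The magnetic force is always ⟂ v and does no work; only the electric force changes KE.
ΔKE = F_E · d = |q|E d = (1.602×10⁻¹⁹)(3.23×10⁴)(0.0204) ≈ 1.06×10⁻¹⁶ J.

ΔKE ≈ 1.06×10⁻¹⁶ J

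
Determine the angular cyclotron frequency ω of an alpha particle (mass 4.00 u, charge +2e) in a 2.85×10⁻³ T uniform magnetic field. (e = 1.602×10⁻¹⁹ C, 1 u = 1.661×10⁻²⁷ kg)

ω ≈ 1.37×10⁵ rad/s

ω = |q|B/m.
ω = (3.204×10⁻¹⁹)(2.85×10⁻³)/6.644×10⁻²⁷ ≈ 1.37×10⁵ rad/s.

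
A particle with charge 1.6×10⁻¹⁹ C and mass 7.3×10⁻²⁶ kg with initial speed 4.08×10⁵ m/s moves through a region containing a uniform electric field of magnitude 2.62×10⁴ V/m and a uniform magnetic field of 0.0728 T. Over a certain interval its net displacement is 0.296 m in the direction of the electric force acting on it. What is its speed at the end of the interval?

v_f ≈ 4.48×10⁵ m/s

B does no work; ΔKE = |q|E d.
½mv_f² = ½mv₀² + |q|Ed = ½(7.3×10⁻²⁶)(4.08×10⁵)² + (1.6×10⁻¹⁹)(2.62×10⁴)(0.296) ≈ 6.076×10⁻¹⁵ J + 1.241×10⁻¹⁵ J ≈ 7.317×10⁻¹⁵ J.
v_f = √(2·7.317×10⁻¹⁵/7.3×10⁻²⁶) ≈ 4.48×10⁵ m/s.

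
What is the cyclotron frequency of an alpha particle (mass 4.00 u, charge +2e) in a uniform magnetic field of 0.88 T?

f = |q|B/(2πm).
f = (3.204×10⁻¹⁹)(0.88)/(2π·6.644×10⁻²⁷) ≈ 6.8×10⁶ Hz.

f ≈ 6.8×10⁶ Hz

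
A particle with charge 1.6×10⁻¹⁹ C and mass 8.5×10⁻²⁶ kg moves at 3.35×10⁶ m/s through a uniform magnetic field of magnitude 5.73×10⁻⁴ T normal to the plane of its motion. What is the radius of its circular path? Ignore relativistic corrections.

The magnetic force provides the centripetal force: |q|vB = mv²/r.
r = mv/(|q|B) = (8.5×10⁻²⁶)(3.35×10⁶)/((1.6×10⁻¹⁹)(5.73×10⁻⁴)) ≈ 3110 m.

r ≈ 3110 m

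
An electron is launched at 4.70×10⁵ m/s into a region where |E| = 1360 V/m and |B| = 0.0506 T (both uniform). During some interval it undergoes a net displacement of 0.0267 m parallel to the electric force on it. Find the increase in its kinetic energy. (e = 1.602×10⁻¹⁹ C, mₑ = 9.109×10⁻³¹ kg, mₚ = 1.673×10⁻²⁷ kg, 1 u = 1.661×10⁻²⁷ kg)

ΔKE ≈ 5.82×10⁻¹⁸ J

The magnetic force is always ⟂ v and does no work; only the electric force changes KE.
ΔKE = F_E · d = |q|E d = (1.602×10⁻¹⁹)(1360)(0.0267) ≈ 5.82×10⁻¹⁸ J.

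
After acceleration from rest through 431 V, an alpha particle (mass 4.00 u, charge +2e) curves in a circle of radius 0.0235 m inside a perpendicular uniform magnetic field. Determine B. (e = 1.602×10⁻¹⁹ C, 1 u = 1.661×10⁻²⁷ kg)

v = √(2|q|V/m) = √(2·3.204×10⁻¹⁹·431/6.644×10⁻²⁷) ≈ 2.039×10⁵ m/s.
B = mv/(|q|r) = (6.644×10⁻²⁷)(2.039×10⁵)/((3.204×10⁻¹⁹)(0.0235)) ≈ 0.180 T.

B ≈ 0.180 T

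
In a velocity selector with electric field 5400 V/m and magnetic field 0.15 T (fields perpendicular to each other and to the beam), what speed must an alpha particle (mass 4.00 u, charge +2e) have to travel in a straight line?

For undeflected motion the electric and magnetic forces balance: qE = qvB.
v = E/B = 5400/0.15 = 3.6×10⁴ m/s.

v = 3.6×10⁴ m/s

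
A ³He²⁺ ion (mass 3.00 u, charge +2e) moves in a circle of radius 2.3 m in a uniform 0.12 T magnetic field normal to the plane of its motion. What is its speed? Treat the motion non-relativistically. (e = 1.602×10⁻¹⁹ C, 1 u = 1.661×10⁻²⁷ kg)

v ≈ 1.8×10⁷ m/s

From |q|vB = mv²/r, v = |q|Br/m.
v = (3.204×10⁻¹⁹)(0.12)(2.3)/4.983×10⁻²⁷ ≈ 1.8×10⁷ m/s.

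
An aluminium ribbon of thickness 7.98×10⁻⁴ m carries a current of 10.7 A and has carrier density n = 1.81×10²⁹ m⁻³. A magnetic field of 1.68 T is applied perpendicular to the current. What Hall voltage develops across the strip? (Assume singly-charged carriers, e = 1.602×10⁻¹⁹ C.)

V_H ≈ 7.77×10⁻⁷ V

V_H = IB/(n e t).
V_H = (10.7)(1.68)/((1.81×10²⁹)(1.602×10⁻¹⁹)(7.98×10⁻⁴)) ≈ 7.77×10⁻⁷ V.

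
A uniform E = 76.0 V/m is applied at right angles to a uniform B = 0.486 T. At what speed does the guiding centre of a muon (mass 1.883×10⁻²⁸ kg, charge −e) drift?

In crossed fields the guiding centre drifts at v_d = |E×B|/B² = E/B, independent of charge and mass.
v_d = 76.0/0.486 = 156 m/s.

v_d ≈ 156 m/s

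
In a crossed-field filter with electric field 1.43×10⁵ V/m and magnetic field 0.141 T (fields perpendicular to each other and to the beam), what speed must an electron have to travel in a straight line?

For undeflected motion the electric and magnetic forces balance: qE = qvB.
v = E/B = 1.43×10⁵/0.141 = 1.01×10⁶ m/s.
The result is independent of the particle's charge and mass.

v = 1.01×10⁶ m/s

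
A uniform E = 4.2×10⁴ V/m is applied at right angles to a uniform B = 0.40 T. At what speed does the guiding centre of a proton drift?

v_d ≈ 1.0×10⁵ m/s

In crossed fields the guiding centre drifts at v_d = |E×B|/B² = E/B, independent of charge and mass.
v_d = 4.2×10⁴/0.40 = 1.0×10⁵ m/s.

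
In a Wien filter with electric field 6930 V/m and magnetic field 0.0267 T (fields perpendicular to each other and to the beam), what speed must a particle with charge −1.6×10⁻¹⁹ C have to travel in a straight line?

For undeflected motion the electric and magnetic forces balance: qE = qvB.
v = E/B = 6930/0.0267 = 2.60×10⁵ m/s.
The result is independent of the particle's charge and mass.

v = 2.60×10⁵ m/s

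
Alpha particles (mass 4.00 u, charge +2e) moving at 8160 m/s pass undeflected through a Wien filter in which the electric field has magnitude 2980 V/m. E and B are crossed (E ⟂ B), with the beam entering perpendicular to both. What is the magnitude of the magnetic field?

Balance of forces in the selector: qE = qvB ⇒ B = E/v.
B = 2980/8160 = 0.365 T.

B = 0.365 T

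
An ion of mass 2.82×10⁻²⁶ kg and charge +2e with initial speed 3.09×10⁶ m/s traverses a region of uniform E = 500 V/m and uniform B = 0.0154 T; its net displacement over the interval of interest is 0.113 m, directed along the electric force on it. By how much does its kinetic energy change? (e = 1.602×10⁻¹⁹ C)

ΔKE ≈ 1.81×10⁻¹⁷ J

The magnetic force is always ⟂ v and does no work; only the electric force changes KE.
ΔKE = F_E · d = |q|E d = (3.204×10⁻¹⁹)(500)(0.113) ≈ 1.81×10⁻¹⁷ J.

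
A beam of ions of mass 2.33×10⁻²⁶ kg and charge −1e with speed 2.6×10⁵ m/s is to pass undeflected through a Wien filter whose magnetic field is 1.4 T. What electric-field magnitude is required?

For straight-line motion qE = qvB, so E = vB.
E = 2.6×10⁵ × 1.4 = 3.6×10⁵ V/m.

E = 3.6×10⁵ V/m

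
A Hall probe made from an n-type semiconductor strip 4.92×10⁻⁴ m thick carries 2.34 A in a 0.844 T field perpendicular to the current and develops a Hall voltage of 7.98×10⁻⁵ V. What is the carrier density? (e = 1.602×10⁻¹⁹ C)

n ≈ 3.14×10²⁶ m⁻³

From V_H = IB/(n e t), n = IB/(V_H e t).
n = (2.34)(0.844)/((7.98×10⁻⁵)(1.602×10⁻¹⁹)(4.92×10⁻⁴)) ≈ 3.14×10²⁶ m⁻³.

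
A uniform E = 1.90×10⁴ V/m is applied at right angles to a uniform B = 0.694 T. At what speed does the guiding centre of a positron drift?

v_d ≈ 2.74×10⁴ m/s

The steady drift has the magnetic force balancing the electric force, so v_d = E/B.
v_d = 1.90×10⁴/0.694 = 2.74×10⁴ m/s.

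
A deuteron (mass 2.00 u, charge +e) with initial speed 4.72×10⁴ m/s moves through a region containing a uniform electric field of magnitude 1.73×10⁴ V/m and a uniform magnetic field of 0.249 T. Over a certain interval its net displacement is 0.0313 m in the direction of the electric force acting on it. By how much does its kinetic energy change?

ΔKE ≈ 8.67×10⁻¹⁷ J

The magnetic force is always ⟂ v and does no work; only the electric force changes KE.
ΔKE = F_E · d = |q|E d = (1.602×10⁻¹⁹)(1.73×10⁴)(0.0313) ≈ 8.67×10⁻¹⁷ J.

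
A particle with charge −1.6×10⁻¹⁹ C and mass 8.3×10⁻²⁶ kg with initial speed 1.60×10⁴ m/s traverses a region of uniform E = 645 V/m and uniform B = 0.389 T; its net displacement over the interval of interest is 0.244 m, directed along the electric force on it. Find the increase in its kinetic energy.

ΔKE ≈ 2.52×10⁻¹⁷ J

The magnetic force is always ⟂ v and does no work; only the electric force changes KE.
ΔKE = F_E · d = |q|E d = (1.6×10⁻¹⁹)(645)(0.244) ≈ 2.52×10⁻¹⁷ J.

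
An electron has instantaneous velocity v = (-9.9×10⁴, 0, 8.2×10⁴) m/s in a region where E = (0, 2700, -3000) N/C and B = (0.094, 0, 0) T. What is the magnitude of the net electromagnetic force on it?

v×B = (0, 7710, 0) N/C.
E + v×B = (0, 1.04×10⁴, -3000) N/C.
F = q(E + v×B) = (−1.602×10⁻¹⁹ C)·(0, 1.04×10⁴, -3000) = (0, -1.67×10⁻¹⁵, 4.81×10⁻¹⁶) N.
|F| = 1.74×10⁻¹⁵ N.

|F| ≈ 1.74×10⁻¹⁵ N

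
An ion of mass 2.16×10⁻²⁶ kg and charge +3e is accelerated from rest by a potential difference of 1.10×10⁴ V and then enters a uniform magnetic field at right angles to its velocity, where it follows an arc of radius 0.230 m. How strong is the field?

B ≈ 0.137 T

v = √(2|q|V/m) = √(2·4.806×10⁻¹⁹·1.10×10⁴/2.16×10⁻²⁶) ≈ 6.996×10⁵ m/s.
B = mv/(|q|r) = (2.16×10⁻²⁶)(6.996×10⁵)/((4.806×10⁻¹⁹)(0.230)) ≈ 0.137 T.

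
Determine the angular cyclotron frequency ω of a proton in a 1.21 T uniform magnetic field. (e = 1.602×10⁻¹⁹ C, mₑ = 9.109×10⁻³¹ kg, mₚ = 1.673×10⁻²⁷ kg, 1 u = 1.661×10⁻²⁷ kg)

ω = |q|B/m.
ω = (1.602×10⁻¹⁹)(1.21)/1.673×10⁻²⁷ ≈ 1.16×10⁸ rad/s.

ω ≈ 1.16×10⁸ rad/s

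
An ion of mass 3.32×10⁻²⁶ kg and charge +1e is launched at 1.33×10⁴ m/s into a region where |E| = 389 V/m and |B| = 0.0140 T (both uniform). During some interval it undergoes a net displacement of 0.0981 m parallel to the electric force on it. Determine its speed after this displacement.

B does no work; ΔKE = |q|E d.
½mv_f² = ½mv₀² + |q|Ed = ½(3.32×10⁻²⁶)(1.33×10⁴)² + (1.602×10⁻¹⁹)(389)(0.0981) ≈ 2.936×10⁻¹⁸ J + 6.113×10⁻¹⁸ J ≈ 9.050×10⁻¹⁸ J.
v_f = √(2·9.050×10⁻¹⁸/3.32×10⁻²⁶) ≈ 2.33×10⁴ m/s.

v_f ≈ 2.33×10⁴ m/s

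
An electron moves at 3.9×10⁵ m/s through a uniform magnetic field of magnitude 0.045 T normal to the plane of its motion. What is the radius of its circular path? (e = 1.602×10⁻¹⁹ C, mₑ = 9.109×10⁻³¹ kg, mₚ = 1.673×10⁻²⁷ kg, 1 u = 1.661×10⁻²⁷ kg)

r ≈ 4.9×10⁻⁵ m

The magnetic force provides the centripetal force: |q|vB = mv²/r.
r = mv/(|q|B) = (9.109×10⁻³¹)(3.9×10⁵)/((1.602×10⁻¹⁹)(0.045)) ≈ 4.9×10⁻⁵ m.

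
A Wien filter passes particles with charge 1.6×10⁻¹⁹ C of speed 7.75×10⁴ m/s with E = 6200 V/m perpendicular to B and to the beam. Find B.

Balance of forces in the selector: qE = qvB ⇒ B = E/v.
B = 6200/7.75×10⁴ = 0.0800 T.

B = 0.0800 T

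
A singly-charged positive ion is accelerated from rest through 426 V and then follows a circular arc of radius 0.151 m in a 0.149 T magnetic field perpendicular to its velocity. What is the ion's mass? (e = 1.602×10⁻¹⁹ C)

m ≈ 9.52×10⁻²⁶ kg

Combine |q|V = ½mv² and r = mv/(|q|B): eliminate v to get m = qB²r²/(2V).
m = (1.602×10⁻¹⁹)(0.149)²(0.151)²/(2·426) ≈ 9.52×10⁻²⁶ kg.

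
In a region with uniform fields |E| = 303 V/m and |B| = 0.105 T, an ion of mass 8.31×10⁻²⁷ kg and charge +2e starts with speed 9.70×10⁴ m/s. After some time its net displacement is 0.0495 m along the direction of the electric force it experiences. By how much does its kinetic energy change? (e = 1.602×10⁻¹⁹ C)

The magnetic force is always ⟂ v and does no work; only the electric force changes KE.
ΔKE = F_E · d = |q|E d = (3.204×10⁻¹⁹)(303)(0.0495) ≈ 4.81×10⁻¹⁸ J.

ΔKE ≈ 4.81×10⁻¹⁸ J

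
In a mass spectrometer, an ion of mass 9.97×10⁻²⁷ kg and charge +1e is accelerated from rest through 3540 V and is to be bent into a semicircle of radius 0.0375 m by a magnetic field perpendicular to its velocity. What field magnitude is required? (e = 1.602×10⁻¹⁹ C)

B ≈ 0.560 T

v = √(2|q|V/m) = √(2·1.602×10⁻¹⁹·3540/9.97×10⁻²⁷) ≈ 3.373×10⁵ m/s.
B = mv/(|q|r) = (9.97×10⁻²⁷)(3.373×10⁵)/((1.602×10⁻¹⁹)(0.0375)) ≈ 0.560 T.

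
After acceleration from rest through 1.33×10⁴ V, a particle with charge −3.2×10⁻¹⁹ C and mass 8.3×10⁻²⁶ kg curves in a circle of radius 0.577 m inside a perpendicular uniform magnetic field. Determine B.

B ≈ 0.144 T

v = √(2|q|V/m) = √(2·3.2×10⁻¹⁹·1.33×10⁴/8.3×10⁻²⁶) ≈ 3.202×10⁵ m/s.
B = mv/(|q|r) = (8.3×10⁻²⁶)(3.202×10⁵)/((3.2×10⁻¹⁹)(0.577)) ≈ 0.144 T.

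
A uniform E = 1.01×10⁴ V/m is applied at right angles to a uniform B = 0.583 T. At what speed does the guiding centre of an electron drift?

The steady drift has the magnetic force balancing the electric force, so v_d = E/B.
v_d = 1.01×10⁴/0.583 = 1.73×10⁴ m/s.

v_d ≈ 1.73×10⁴ m/s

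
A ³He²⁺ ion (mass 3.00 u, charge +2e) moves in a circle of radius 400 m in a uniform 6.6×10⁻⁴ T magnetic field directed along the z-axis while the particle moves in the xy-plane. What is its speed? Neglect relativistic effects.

From |q|vB = mv²/r, v = |q|Br/m.
v = (3.204×10⁻¹⁹)(6.6×10⁻⁴)(400)/4.983×10⁻²⁷ ≈ 1.7×10⁷ m/s.

v ≈ 1.7×10⁷ m/s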